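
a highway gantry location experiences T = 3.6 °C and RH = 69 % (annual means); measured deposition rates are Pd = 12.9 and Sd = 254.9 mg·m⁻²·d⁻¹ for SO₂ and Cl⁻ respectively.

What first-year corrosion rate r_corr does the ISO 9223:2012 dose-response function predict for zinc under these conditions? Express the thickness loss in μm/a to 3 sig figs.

r_corr = 1.72 μm/a

zinc: temperature factor f = +0.038·(-6.4) = -0.2432
  Pd branch = 0.0129·Pd^0.44·e^(0.046·RH+f) = 0.7449 μm/a
  Cl⁻ term: 0.0175·254.9^0.57·exp(0.008·69+0.085·3.6) = 0.9712
  r_corr = 0.7449 + 0.9712 = 1.716 μm/a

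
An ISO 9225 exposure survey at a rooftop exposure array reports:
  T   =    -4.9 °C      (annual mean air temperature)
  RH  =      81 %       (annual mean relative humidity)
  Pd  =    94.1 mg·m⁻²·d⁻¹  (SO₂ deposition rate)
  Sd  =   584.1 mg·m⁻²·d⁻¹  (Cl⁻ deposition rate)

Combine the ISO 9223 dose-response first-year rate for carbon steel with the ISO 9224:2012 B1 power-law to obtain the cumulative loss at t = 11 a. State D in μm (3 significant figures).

carbon steel: f(T) = +0.150·(T−10) [T≤10 °C] = -2.2350
  Pd branch = 1.77·Pd^0.52·e^(0.02·RH+f) = 10.17 μm/a
  Sd branch = 0.102·Sd^0.62·e^(0.033·RH+0.04·T) = 63.03 μm/a
  sum: 10.17 + 63.03 → r_corr = 73.2 μm/a
Power-law: D(11) = r_corr · 11^0.523
  D(11) = 73.2 × 11^0.523 = 73.2 × 3.505 = 256.5 μm

D(11) = 257 μm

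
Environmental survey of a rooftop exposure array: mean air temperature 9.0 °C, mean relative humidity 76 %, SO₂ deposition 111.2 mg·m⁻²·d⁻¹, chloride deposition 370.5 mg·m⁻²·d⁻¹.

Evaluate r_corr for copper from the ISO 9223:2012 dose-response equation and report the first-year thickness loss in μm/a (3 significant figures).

r_corr = 2.62 μm/a

copper: temperature factor f = +0.126·(-1.0) = -0.1260
  sulphur-dioxide contribution → 1.409 μm/a
  chloride contribution → 1.214 μm/a
  total first-year rate 2.623 μm/a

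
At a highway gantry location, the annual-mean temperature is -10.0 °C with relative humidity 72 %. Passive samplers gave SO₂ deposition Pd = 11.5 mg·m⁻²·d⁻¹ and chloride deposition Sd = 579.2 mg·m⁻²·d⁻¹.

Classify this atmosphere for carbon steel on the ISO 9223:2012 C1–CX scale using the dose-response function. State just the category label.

C3

carbon steel: f(T) = +0.150·(T−10) [T≤10 °C] = -3.0000
  SO₂ term: 1.77·11.5^0.52·exp(0.02·72-3.0000) = 1.324
  Cl⁻ term: 0.102·579.2^0.62·exp(0.033·72+0.04·-10.0) = 37.99
  sum: 1.324 + 37.99 → r_corr = 39.32 μm/a
Category bounds: 25…50 μm/a bracket r_corr ⇒ C3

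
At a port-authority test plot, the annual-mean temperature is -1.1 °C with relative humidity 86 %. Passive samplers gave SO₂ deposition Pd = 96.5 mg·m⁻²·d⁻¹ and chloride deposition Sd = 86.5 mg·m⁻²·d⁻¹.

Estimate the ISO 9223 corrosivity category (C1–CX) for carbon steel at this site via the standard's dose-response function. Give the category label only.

C3

carbon steel: temperature factor f = +0.150·(-11.1) = -1.6650
  sulphur-dioxide contribution → 20.13 μm/a
  chloride contribution → 26.48 μm/a
  ⇒ r_corr(carbon steel) = 46.61 μm/a
46.6 μm/a falls in (25, 50] for carbon steel → category C3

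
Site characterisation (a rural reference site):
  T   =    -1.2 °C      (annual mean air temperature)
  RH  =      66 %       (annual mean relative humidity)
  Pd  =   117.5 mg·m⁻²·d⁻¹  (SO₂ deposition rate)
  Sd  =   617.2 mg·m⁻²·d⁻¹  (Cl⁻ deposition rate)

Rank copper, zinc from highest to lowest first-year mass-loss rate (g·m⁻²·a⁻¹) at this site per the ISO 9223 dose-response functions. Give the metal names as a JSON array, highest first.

copper: T≤10 °C ⇒ hinge +0.126·(-1.2−10) = -1.4112
  SO₂ term: 0.0053·117.5^0.26·exp(0.059·66-1.4112) = 0.2192
  Cl⁻ term: 0.01025·617.2^0.27·exp(0.036·66+0.049·-1.2) = 0.5895
  r_corr = 0.2192 + 0.5895 = 0.8087 μm/a
  mass loss = 0.8087 μm/a × 8.96 g/cm³ = 7.246 g·m⁻²·a⁻¹
zinc: temperature factor f = +0.038·(-11.2) = -0.4256
  SO₂ term: 0.0129·117.5^0.44·exp(0.046·66-0.4256) = 1.429
  Cl⁻ term: 0.0175·617.2^0.57·exp(0.008·66+0.085·-1.2) = 1.044
  sum: 1.429 + 1.044 → r_corr = 2.473 μm/a
  mass loss = 2.473 μm/a × 7.14 g/cm³ = 17.66 g·m⁻²·a⁻¹
Ordering by g·m⁻²·a⁻¹: zinc (17.7) > copper (7.25)

["zinc", "copper"]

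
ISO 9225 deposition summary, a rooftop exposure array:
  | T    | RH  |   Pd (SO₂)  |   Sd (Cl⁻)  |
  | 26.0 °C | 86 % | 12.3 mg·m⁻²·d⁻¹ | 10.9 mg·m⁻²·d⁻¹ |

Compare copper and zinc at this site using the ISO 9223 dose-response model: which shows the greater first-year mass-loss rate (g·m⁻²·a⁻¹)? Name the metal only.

copper

copper: temperature factor f = -0.080·(16.0) = -1.2800
  sulphur-dioxide contribution → 0.4522 μm/a
  chloride contribution → 1.544 μm/a
  ⇒ r_corr(copper) = 1.996 μm/a
  mass loss = 1.996 μm/a × 8.96 g/cm³ = 17.89 g·m⁻²·a⁻¹
zinc: f(T) = -0.071·(T−10) [T>10 °C] = -1.1360
  sulphur-dioxide contribution → 0.6529 μm/a
  chloride contribution → 1.239 μm/a
  total first-year rate 1.892 μm/a
  mass loss = 1.892 μm/a × 7.14 g/cm³ = 13.51 g·m⁻²·a⁻¹
Ordering by g·m⁻²·a⁻¹: copper (17.9) > zinc (13.5)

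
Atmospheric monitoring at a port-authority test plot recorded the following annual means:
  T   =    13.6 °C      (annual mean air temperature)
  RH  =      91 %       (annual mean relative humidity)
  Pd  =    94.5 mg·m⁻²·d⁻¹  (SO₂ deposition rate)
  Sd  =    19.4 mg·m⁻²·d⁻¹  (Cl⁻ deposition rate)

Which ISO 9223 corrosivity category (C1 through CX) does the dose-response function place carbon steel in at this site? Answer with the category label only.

carbon steel: temperature factor f = -0.054·(3.6) = -0.1944
  sulphur-dioxide contribution → 95.76 μm/a
  chloride contribution → 22.26 μm/a
  total first-year rate 118 μm/a
ISO 9223 Table 2 (carbon steel): 80 < 118 ≤ 200 μm/a ⇒ C5

C5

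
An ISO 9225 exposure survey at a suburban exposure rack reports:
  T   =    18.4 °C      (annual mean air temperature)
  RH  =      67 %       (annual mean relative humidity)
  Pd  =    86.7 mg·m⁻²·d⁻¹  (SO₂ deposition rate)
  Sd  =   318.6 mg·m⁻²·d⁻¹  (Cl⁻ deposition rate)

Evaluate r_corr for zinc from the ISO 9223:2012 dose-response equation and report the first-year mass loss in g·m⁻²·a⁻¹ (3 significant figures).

r_corr = 35.1 g·m⁻²·a⁻¹

zinc: f(T) = -0.071·(T−10) [T>10 °C] = -0.5964
  SO₂ term: 0.0129·86.7^0.44·exp(0.046·67-0.5964) = 1.104
  Cl⁻ term: 0.0175·318.6^0.57·exp(0.008·67+0.085·18.4) = 3.819
  r_corr = 1.104 + 3.819 = 4.922 μm/a
Convert to mass loss: 4.922 μm/a × 7.14 g/cm³ = 35.14 g·m⁻²·a⁻¹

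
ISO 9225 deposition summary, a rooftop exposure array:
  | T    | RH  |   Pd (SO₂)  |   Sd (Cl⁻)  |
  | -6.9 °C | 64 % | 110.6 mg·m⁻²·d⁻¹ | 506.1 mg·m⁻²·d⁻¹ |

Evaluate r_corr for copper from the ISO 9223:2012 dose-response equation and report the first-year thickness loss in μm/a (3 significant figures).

r_corr = 0.487 μm/a

copper: temperature factor f = +0.126·(-16.9) = -2.1294
  sulphur-dioxide contribution → 0.09349 μm/a
  chloride contribution → 0.3932 μm/a
  ⇒ r_corr(copper) = 0.4867 μm/a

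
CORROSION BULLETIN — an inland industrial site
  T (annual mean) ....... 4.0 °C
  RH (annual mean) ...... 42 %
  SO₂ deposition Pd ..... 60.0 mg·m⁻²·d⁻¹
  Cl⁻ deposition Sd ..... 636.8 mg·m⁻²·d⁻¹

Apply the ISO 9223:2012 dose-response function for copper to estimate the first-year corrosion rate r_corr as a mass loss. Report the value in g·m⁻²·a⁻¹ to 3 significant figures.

copper: temperature factor f = +0.126·(-6.0) = -0.7560
  Pd branch = 0.0053·Pd^0.26·e^(0.059·RH+f) = 0.08599 μm/a
  Sd branch = 0.01025·Sd^0.27·e^(0.036·RH+0.049·T) = 0.3233 μm/a
  r_corr = 0.08599 + 0.3233 = 0.4093 μm/a
Convert to mass loss: 0.4093 μm/a × 8.96 g/cm³ = 3.667 g·m⁻²·a⁻¹

r_corr = 3.67 g·m⁻²·a⁻¹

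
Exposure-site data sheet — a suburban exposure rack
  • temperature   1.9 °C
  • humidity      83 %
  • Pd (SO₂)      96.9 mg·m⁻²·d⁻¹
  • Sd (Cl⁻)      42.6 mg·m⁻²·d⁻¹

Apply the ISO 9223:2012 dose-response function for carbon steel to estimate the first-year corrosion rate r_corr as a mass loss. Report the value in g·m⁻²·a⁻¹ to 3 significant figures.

r_corr = 371 g·m⁻²·a⁻¹

carbon steel: temperature factor f = +0.150·(-8.1) = -1.2150
  sulphur-dioxide contribution → 29.79 μm/a
  chloride contribution → 17.43 μm/a
  total first-year rate 47.23 μm/a
Convert to mass loss: 47.23 μm/a × 7.85 g/cm³ = 370.7 g·m⁻²·a⁻¹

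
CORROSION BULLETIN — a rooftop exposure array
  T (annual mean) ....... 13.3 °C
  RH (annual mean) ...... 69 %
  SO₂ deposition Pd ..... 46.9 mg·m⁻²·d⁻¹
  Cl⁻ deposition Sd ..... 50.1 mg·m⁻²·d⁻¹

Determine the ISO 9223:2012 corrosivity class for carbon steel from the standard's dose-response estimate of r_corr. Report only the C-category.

C4

carbon steel: f(T) = -0.054·(T−10) [T>10 °C] = -0.1782
  SO₂ term: 1.77·46.9^0.52·exp(0.02·69-0.1782) = 43.54
  Sd branch = 0.102·Sd^0.62·e^(0.033·RH+0.04·T) = 19.16 μm/a
  r_corr = 43.54 + 19.16 = 62.7 μm/a
Category bounds: 50…80 μm/a bracket r_corr ⇒ C4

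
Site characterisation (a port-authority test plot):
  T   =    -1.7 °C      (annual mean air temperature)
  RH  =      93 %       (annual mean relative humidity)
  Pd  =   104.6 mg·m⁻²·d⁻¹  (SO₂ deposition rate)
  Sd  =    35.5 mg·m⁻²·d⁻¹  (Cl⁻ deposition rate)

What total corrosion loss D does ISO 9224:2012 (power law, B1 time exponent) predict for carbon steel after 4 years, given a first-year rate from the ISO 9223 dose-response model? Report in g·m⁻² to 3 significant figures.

carbon steel: T≤10 °C ⇒ hinge +0.150·(-1.7−10) = -1.7550
  SO₂ term: 1.77·104.6^0.52·exp(0.02·93-1.7550) = 22.07
  Cl⁻ term: 0.102·35.5^0.62·exp(0.033·93+0.04·-1.7) = 18.75
  sum: 22.07 + 18.75 → r_corr = 40.82 μm/a
Power-law: D(4) = r_corr · 4^0.523
  D(4) = 40.82 × 4^0.523 = 40.82 × 2.065 = 84.28 μm
  Mass loss = 84.28 μm × 7.85 g/cm³ = 661.6 g·m⁻²

D(4) = 662 g·m⁻²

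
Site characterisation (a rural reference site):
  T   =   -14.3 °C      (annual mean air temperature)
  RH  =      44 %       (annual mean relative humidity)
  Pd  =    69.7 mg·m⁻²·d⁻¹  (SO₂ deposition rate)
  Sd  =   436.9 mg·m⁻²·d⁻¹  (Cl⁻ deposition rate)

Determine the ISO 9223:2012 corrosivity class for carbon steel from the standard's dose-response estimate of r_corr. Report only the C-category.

C2

carbon steel: temperature factor f = +0.150·(-24.3) = -3.6450
  Pd branch = 1.77·Pd^0.52·e^(0.02·RH+f) = 1.013 μm/a
  Sd branch = 0.102·Sd^0.62·e^(0.033·RH+0.04·T) = 10.66 μm/a
  sum: 1.013 + 10.66 → r_corr = 11.67 μm/a
ISO 9223 Table 2 (carbon steel): 1.3 < 11.7 ≤ 25 μm/a ⇒ C2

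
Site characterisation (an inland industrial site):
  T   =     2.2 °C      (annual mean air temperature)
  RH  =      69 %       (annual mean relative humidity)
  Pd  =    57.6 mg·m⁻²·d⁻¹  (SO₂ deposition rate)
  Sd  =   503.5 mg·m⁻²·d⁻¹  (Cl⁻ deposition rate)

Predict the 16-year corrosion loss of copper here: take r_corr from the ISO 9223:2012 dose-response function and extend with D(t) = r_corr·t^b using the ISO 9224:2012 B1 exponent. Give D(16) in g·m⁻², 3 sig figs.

D(16) = 60.8 g·m⁻²

copper: f(T) = +0.126·(T−10) [T≤10 °C] = -0.9828
  Pd branch = 0.0053·Pd^0.26·e^(0.059·RH+f) = 0.3336 μm/a
  Sd branch = 0.01025·Sd^0.27·e^(0.036·RH+0.049·T) = 0.7343 μm/a
  sum: 0.3336 + 0.7343 → r_corr = 1.068 μm/a
Long-term exponent b (ISO 9224 Table 2, B1) = 0.667
  D(16) = 1.068 × 16^0.667 = 1.068 × 6.355 = 6.787 μm
  Mass loss = 6.787 μm × 8.96 g/cm³ = 60.81 g·m⁻²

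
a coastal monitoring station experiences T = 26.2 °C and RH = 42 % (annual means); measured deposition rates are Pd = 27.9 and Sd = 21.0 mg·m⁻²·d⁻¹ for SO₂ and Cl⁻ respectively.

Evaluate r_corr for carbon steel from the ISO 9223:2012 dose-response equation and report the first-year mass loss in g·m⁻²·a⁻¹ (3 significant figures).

r_corr = 136 g·m⁻²·a⁻¹

carbon steel: temperature factor f = -0.054·(16.2) = -0.8748
  sulphur-dioxide contribution → 9.651 μm/a
  chloride contribution → 7.682 μm/a
  ⇒ r_corr(carbon steel) = 17.33 μm/a
Convert to mass loss: 17.33 μm/a × 7.85 g/cm³ = 136.1 g·m⁻²·a⁻¹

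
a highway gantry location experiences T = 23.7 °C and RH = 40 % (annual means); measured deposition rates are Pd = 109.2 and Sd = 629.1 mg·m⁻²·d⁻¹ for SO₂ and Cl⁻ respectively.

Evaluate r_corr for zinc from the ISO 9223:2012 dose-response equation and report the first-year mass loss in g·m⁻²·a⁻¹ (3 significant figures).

r_corr = 52.5 g·m⁻²·a⁻¹

zinc: temperature factor f = -0.071·(13.7) = -0.9727
  sulphur-dioxide contribution → 0.2421 μm/a
  chloride contribution → 7.115 μm/a
  total first-year rate 7.357 μm/a
Convert to mass loss: 7.357 μm/a × 7.14 g/cm³ = 52.53 g·m⁻²·a⁻¹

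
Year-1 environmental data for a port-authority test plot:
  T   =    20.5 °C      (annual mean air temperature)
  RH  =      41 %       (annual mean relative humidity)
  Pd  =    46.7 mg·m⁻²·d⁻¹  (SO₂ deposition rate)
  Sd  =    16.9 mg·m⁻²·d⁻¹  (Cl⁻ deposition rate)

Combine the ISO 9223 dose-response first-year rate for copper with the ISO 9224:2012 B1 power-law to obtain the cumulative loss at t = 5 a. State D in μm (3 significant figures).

D(5) = 0.973 μm

copper: temperature factor f = -0.080·(10.5) = -0.8400
  sulphur-dioxide contribution → 0.06983 μm/a
  chloride contribution → 0.2627 μm/a
  ⇒ r_corr(copper) = 0.3326 μm/a
Power-law: D(5) = r_corr · 5^0.667
  D(5) = 0.3326 × 5^0.667 = 0.3326 × 2.926 = 0.973 μm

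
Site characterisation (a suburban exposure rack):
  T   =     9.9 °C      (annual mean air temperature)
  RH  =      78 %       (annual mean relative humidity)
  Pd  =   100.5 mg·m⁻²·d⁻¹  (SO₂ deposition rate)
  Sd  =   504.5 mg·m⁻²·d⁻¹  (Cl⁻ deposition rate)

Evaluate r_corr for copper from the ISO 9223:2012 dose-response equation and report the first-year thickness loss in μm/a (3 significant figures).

r_corr = 3.21 μm/a

copper: temperature factor f = +0.126·(-0.1) = -0.0126
  Pd branch = 0.0053·Pd^0.26·e^(0.059·RH+f) = 1.73 μm/a
  Sd branch = 0.01025·Sd^0.27·e^(0.036·RH+0.049·T) = 1.481 μm/a
  r_corr = 1.73 + 1.481 = 3.211 μm/a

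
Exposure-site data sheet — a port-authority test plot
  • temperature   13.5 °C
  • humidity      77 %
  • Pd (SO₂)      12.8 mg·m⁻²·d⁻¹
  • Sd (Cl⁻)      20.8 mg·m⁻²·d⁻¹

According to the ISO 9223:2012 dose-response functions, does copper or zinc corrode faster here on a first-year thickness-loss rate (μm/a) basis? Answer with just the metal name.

copper: temperature factor f = -0.080·(3.5) = -0.2800
  Pd branch = 0.0053·Pd^0.26·e^(0.059·RH+f) = 0.7304 μm/a
  Sd branch = 0.01025·Sd^0.27·e^(0.036·RH+0.049·T) = 0.7207 μm/a
  r_corr = 0.7304 + 0.7207 = 1.451 μm/a
zinc: temperature factor f = -0.071·(3.5) = -0.2485
  Pd branch = 0.0129·Pd^0.44·e^(0.046·RH+f) = 1.067 μm/a
  Cl⁻ term: 0.0175·20.8^0.57·exp(0.008·77+0.085·13.5) = 0.5757
  sum: 1.067 + 0.5757 → r_corr = 1.643 μm/a
Ordering by μm/a: zinc (1.64) > copper (1.45)

zinc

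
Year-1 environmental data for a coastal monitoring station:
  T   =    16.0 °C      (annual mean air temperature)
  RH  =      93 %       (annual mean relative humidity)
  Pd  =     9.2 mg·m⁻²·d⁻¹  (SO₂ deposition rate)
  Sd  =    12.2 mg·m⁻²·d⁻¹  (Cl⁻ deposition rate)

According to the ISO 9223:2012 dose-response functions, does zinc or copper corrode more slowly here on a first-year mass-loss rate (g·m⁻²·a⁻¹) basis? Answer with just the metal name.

zinc: temperature factor f = -0.071·(6.0) = -0.4260
  SO₂ term: 0.0129·9.2^0.44·exp(0.046·93-0.4260) = 1.613
  Sd branch = 0.0175·Sd^0.57·e^(0.008·RH+0.085·T) = 0.5971 μm/a
  sum: 1.613 + 0.5971 → r_corr = 2.21 μm/a
  mass loss = 2.21 μm/a × 7.14 g/cm³ = 15.78 g·m⁻²·a⁻¹
copper: f(T) = -0.080·(T−10) [T>10 °C] = -0.4800
  Pd branch = 0.0053·Pd^0.26·e^(0.059·RH+f) = 1.411 μm/a
  Cl⁻ term: 0.01025·12.2^0.27·exp(0.036·93+0.049·16.0) = 1.255
  r_corr = 1.411 + 1.255 = 2.665 μm/a
  mass loss = 2.665 μm/a × 8.96 g/cm³ = 23.88 g·m⁻²·a⁻¹
Ordering by g·m⁻²·a⁻¹: copper (23.9) > zinc (15.8)

zinc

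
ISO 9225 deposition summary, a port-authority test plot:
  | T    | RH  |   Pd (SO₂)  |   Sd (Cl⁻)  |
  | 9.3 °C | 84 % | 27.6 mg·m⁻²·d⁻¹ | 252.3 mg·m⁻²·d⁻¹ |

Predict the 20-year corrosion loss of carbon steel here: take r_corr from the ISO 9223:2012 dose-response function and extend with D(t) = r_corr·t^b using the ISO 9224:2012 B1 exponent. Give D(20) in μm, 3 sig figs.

D(20) = 580 μm

carbon steel: f(T) = +0.150·(T−10) [T≤10 °C] = -0.1050
  Pd branch = 1.77·Pd^0.52·e^(0.02·RH+f) = 48 μm/a
  Sd branch = 0.102·Sd^0.62·e^(0.033·RH+0.04·T) = 72.98 μm/a
  sum: 48 + 72.98 → r_corr = 121 μm/a
Long-term exponent b (ISO 9224 Table 2, B1) = 0.523
  D(20) = 121 × 20^0.523 = 121 × 4.791 = 579.6 μm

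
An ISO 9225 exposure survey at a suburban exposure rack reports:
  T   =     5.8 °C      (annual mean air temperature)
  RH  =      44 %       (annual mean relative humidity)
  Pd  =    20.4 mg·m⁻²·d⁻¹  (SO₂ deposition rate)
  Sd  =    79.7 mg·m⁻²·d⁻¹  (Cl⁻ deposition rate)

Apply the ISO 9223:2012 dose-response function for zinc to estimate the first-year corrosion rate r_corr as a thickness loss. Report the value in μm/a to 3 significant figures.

zinc: T≤10 °C ⇒ hinge +0.038·(5.8−10) = -0.1596
  sulphur-dioxide contribution → 0.3137 μm/a
  chloride contribution → 0.4941 μm/a
  ⇒ r_corr(zinc) = 0.8078 μm/a

r_corr = 0.808 μm/a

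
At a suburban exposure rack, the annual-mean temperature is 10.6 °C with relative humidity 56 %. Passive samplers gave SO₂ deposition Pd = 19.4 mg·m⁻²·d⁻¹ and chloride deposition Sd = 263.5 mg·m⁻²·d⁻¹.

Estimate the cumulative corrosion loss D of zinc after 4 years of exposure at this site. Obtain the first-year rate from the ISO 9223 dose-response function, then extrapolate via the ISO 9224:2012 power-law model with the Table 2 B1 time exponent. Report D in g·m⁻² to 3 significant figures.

D(4) = 48.8 g·m⁻²

zinc: temperature factor f = -0.071·(0.6) = -0.0426
  Pd branch = 0.0129·Pd^0.44·e^(0.046·RH+f) = 0.5991 μm/a
  Cl⁻ term: 0.0175·263.5^0.57·exp(0.008·56+0.085·10.6) = 1.617
  sum: 0.5991 + 1.617 → r_corr = 2.216 μm/a
Power-law: D(4) = r_corr · 4^0.813
  D(4) = 2.216 × 4^0.813 = 2.216 × 3.087 = 6.84 μm
  Mass loss = 6.84 μm × 7.14 g/cm³ = 48.84 g·m⁻²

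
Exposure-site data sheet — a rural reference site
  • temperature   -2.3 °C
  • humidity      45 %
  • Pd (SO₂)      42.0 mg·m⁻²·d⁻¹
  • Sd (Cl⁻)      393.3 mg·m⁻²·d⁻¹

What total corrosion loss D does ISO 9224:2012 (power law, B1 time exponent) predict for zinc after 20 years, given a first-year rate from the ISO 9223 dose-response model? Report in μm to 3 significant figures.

zinc: T≤10 °C ⇒ hinge +0.038·(-2.3−10) = -0.4674
  SO₂ term: 0.0129·42.0^0.44·exp(0.046·45-0.4674) = 0.3318
  Cl⁻ term: 0.0175·393.3^0.57·exp(0.008·45+0.085·-2.3) = 0.6215
  r_corr = 0.3318 + 0.6215 = 0.9533 μm/a
ISO 9224: D(t) = r_corr · t^b with b = 0.813 (zinc, B1)
  D(20) = 0.9533 × 20^0.813 = 0.9533 × 11.42 = 10.89 μm

D(20) = 10.9 μm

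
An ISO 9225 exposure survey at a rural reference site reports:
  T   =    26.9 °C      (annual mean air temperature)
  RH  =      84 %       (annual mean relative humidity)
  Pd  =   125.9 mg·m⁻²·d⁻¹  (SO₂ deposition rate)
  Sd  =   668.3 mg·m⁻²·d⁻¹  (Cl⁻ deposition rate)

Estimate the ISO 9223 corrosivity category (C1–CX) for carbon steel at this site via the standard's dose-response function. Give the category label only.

carbon steel: f(T) = -0.054·(T−10) [T>10 °C] = -0.9126
  sulphur-dioxide contribution → 47.13 μm/a
  chloride contribution → 269.9 μm/a
  ⇒ r_corr(carbon steel) = 317.1 μm/a
317 μm/a falls in (200, 700] for carbon steel → category CX

CX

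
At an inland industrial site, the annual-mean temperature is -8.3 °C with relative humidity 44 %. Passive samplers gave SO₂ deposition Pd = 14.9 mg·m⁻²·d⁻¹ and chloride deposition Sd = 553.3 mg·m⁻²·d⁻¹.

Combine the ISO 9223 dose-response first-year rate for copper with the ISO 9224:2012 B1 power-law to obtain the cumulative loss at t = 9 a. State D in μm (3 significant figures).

D(9) = 0.855 μm

copper: temperature factor f = +0.126·(-18.3) = -2.3058
  sulphur-dioxide contribution → 0.0143 μm/a
  chloride contribution → 0.1831 μm/a
  total first-year rate 0.1974 μm/a
ISO 9224: D(t) = r_corr · t^b with b = 0.667 (copper, B1)
  D(9) = 0.1974 × 9^0.667 = 0.1974 × 4.33 = 0.8546 μm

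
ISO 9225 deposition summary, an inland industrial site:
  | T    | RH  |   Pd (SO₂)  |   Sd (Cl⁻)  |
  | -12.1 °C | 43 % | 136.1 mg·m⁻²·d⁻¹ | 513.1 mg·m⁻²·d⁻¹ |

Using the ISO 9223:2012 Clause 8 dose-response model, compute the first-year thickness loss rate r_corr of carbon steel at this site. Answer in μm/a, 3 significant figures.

r_corr = 14.4 μm/a

carbon steel: temperature factor f = +0.150·(-22.1) = -3.3150
  Pd branch = 1.77·Pd^0.52·e^(0.02·RH+f) = 1.956 μm/a
  Cl⁻ term: 0.102·513.1^0.62·exp(0.033·43+0.04·-12.1) = 12.44
  r_corr = 1.956 + 12.44 = 14.4 μm/a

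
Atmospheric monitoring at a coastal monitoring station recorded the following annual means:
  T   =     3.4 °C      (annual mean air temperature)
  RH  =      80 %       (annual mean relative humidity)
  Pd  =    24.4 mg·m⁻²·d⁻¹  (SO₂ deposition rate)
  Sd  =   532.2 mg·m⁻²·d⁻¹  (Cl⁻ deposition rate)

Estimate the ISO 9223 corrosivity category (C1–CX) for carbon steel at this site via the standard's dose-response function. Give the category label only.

carbon steel: T≤10 °C ⇒ hinge +0.150·(3.4−10) = -0.9900
  Pd branch = 1.77·Pd^0.52·e^(0.02·RH+f) = 17.15 μm/a
  Cl⁻ term: 0.102·532.2^0.62·exp(0.033·80+0.04·3.4) = 80.24
  sum: 17.15 + 80.24 → r_corr = 97.39 μm/a
ISO 9223 Table 2 (carbon steel): 80 < 97.4 ≤ 200 μm/a ⇒ C5

C5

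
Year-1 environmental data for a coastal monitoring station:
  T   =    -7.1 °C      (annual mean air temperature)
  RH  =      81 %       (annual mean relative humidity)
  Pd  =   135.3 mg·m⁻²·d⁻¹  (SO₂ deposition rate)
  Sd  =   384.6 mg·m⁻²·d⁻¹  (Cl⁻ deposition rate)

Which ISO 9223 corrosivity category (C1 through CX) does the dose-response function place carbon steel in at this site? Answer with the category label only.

C4

carbon steel: T≤10 °C ⇒ hinge +0.150·(-7.1−10) = -2.5650
  sulphur-dioxide contribution → 8.828 μm/a
  chloride contribution → 44.55 μm/a
  ⇒ r_corr(carbon steel) = 53.38 μm/a
Category bounds: 50…80 μm/a bracket r_corr ⇒ C4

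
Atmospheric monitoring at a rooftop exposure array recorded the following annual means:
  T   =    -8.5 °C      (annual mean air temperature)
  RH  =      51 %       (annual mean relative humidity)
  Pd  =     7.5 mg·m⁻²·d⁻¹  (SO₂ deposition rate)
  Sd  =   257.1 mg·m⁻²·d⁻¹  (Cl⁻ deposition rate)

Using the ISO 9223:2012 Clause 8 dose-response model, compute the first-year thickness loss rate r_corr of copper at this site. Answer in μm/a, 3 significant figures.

copper: T≤10 °C ⇒ hinge +0.126·(-8.5−10) = -2.3310
  sulphur-dioxide contribution → 0.01763 μm/a
  chloride contribution → 0.1896 μm/a
  total first-year rate 0.2073 μm/a

r_corr = 0.207 μm/a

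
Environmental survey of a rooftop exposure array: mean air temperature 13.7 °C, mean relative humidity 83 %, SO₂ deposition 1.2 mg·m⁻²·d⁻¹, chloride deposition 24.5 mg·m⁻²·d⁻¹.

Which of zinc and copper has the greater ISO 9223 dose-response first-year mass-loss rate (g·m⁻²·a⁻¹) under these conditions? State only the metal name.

zinc: temperature factor f = -0.071·(3.7) = -0.2627
  SO₂ term: 0.0129·1.2^0.44·exp(0.046·83-0.2627) = 0.4892
  Cl⁻ term: 0.0175·24.5^0.57·exp(0.008·83+0.085·13.7) = 0.6745
  sum: 0.4892 + 0.6745 → r_corr = 1.164 μm/a
  mass loss = 1.164 μm/a × 7.14 g/cm³ = 8.309 g·m⁻²·a⁻¹
copper: f(T) = -0.080·(T−10) [T>10 °C] = -0.2960
  SO₂ term: 0.0053·1.2^0.26·exp(0.059·83-0.2960) = 0.5534
  Cl⁻ term: 0.01025·24.5^0.27·exp(0.036·83+0.049·13.7) = 0.9441
  sum: 0.5534 + 0.9441 → r_corr = 1.498 μm/a
  mass loss = 1.498 μm/a × 8.96 g/cm³ = 13.42 g·m⁻²·a⁻¹
Ordering by g·m⁻²·a⁻¹: copper (13.4) > zinc (8.31)

copper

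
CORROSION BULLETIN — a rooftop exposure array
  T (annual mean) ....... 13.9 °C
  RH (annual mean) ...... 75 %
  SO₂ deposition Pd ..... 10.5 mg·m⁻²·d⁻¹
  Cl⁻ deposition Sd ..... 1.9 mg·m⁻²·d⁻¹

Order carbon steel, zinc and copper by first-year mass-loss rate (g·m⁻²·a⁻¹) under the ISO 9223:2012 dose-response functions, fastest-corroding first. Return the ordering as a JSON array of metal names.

carbon steel: T>10 °C ⇒ hinge -0.054·(13.9−10) = -0.2106
  Pd branch = 1.77·Pd^0.52·e^(0.02·RH+f) = 21.83 μm/a
  Cl⁻ term: 0.102·1.9^0.62·exp(0.033·75+0.04·13.9) = 3.146
  sum: 21.83 + 3.146 → r_corr = 24.97 μm/a
  mass loss = 24.97 μm/a × 7.85 g/cm³ = 196 g·m⁻²·a⁻¹
zinc: temperature factor f = -0.071·(3.9) = -0.2769
  SO₂ term: 0.0129·10.5^0.44·exp(0.046·75-0.2769) = 0.8669
  Cl⁻ term: 0.0175·1.9^0.57·exp(0.008·75+0.085·13.9) = 0.1498
  r_corr = 0.8669 + 0.1498 = 1.017 μm/a
  mass loss = 1.017 μm/a × 7.14 g/cm³ = 7.26 g·m⁻²·a⁻¹
copper: f(T) = -0.080·(T−10) [T>10 °C] = -0.3120
  SO₂ term: 0.0053·10.5^0.26·exp(0.059·75-0.3120) = 0.5971
  Cl⁻ term: 0.01025·1.9^0.27·exp(0.036·75+0.049·13.9) = 0.3584
  sum: 0.5971 + 0.3584 → r_corr = 0.9555 μm/a
  mass loss = 0.9555 μm/a × 8.96 g/cm³ = 8.561 g·m⁻²·a⁻¹
Ordering by g·m⁻²·a⁻¹: carbon steel (196) > copper (8.56) > zinc (7.26)

["carbon steel", "copper", "zinc"]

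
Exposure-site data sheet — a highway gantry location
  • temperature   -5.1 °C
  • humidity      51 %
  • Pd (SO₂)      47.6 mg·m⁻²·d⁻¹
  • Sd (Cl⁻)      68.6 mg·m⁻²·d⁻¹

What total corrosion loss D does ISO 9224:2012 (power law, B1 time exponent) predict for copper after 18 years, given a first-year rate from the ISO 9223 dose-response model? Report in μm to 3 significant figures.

copper: temperature factor f = +0.126·(-15.1) = -1.9026
  sulphur-dioxide contribution → 0.04375 μm/a
  chloride contribution → 0.1568 μm/a
  total first-year rate 0.2006 μm/a
Long-term exponent b (ISO 9224 Table 2, B1) = 0.667
  D(18) = 0.2006 × 18^0.667 = 0.2006 × 6.875 = 1.379 μm

D(18) = 1.38 μm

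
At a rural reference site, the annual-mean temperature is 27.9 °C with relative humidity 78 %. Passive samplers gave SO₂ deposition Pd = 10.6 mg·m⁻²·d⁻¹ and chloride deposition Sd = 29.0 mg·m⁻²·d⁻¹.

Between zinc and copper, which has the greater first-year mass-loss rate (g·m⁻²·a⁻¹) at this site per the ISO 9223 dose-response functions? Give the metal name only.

zinc: T>10 °C ⇒ hinge -0.071·(27.9−10) = -1.2709
  Pd branch = 0.0129·Pd^0.44·e^(0.046·RH+f) = 0.3699 μm/a
  Sd branch = 0.0175·Sd^0.57·e^(0.008·RH+0.085·T) = 2.385 μm/a
  r_corr = 0.3699 + 2.385 = 2.755 μm/a
  mass loss = 2.755 μm/a × 7.14 g/cm³ = 19.67 g·m⁻²·a⁻¹
copper: temperature factor f = -0.080·(17.9) = -1.4320
  Pd branch = 0.0053·Pd^0.26·e^(0.059·RH+f) = 0.2331 μm/a
  Sd branch = 0.01025·Sd^0.27·e^(0.036·RH+0.049·T) = 1.655 μm/a
  sum: 0.2331 + 1.655 → r_corr = 1.888 μm/a
  mass loss = 1.888 μm/a × 8.96 g/cm³ = 16.92 g·m⁻²·a⁻¹
Ordering by g·m⁻²·a⁻¹: zinc (19.7) > copper (16.9)

zinc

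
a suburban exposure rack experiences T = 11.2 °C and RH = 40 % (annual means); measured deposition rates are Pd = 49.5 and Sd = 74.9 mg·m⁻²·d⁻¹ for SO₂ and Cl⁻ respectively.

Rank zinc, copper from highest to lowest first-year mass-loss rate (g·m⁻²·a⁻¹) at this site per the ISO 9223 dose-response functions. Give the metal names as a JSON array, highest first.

["zinc", "copper"]

zinc: T>10 °C ⇒ hinge -0.071·(11.2−10) = -0.0852
  Pd branch = 0.0129·Pd^0.44·e^(0.046·RH+f) = 0.4153 μm/a
  Sd branch = 0.0175·Sd^0.57·e^(0.008·RH+0.085·T) = 0.731 μm/a
  r_corr = 0.4153 + 0.731 = 1.146 μm/a
  mass loss = 1.146 μm/a × 7.14 g/cm³ = 8.184 g·m⁻²·a⁻¹
copper: T>10 °C ⇒ hinge -0.080·(11.2−10) = -0.0960
  Pd branch = 0.0053·Pd^0.26·e^(0.059·RH+f) = 0.1406 μm/a
  Sd branch = 0.01025·Sd^0.27·e^(0.036·RH+0.049·T) = 0.2402 μm/a
  sum: 0.1406 + 0.2402 → r_corr = 0.3808 μm/a
  mass loss = 0.3808 μm/a × 8.96 g/cm³ = 3.412 g·m⁻²·a⁻¹
Ordering by g·m⁻²·a⁻¹: zinc (8.18) > copper (3.41)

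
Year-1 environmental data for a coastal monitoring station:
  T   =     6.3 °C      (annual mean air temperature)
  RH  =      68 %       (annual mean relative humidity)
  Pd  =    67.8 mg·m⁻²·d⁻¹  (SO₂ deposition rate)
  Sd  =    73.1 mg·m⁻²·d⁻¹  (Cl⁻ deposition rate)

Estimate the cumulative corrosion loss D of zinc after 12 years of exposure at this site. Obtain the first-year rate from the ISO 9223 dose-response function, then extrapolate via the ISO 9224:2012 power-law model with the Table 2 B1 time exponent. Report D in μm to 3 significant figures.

zinc: T≤10 °C ⇒ hinge +0.038·(6.3−10) = -0.1406
  SO₂ term: 0.0129·67.8^0.44·exp(0.046·68-0.1406) = 1.636
  Cl⁻ term: 0.0175·73.1^0.57·exp(0.008·68+0.085·6.3) = 0.5947
  r_corr = 1.636 + 0.5947 = 2.231 μm/a
Power-law: D(12) = r_corr · 12^0.813
  D(12) = 2.231 × 12^0.813 = 2.231 × 7.54 = 16.82 μm

D(12) = 16.8 μm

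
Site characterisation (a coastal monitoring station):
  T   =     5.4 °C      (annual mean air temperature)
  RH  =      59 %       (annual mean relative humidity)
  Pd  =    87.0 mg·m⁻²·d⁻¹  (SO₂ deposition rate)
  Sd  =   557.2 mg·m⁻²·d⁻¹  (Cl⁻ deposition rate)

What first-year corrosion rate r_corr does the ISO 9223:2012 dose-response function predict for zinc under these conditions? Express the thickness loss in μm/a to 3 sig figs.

r_corr = 2.80 μm/a

zinc: T≤10 °C ⇒ hinge +0.038·(5.4−10) = -0.1748
  SO₂ term: 0.0129·87.0^0.44·exp(0.046·59-0.1748) = 1.166
  Cl⁻ term: 0.0175·557.2^0.57·exp(0.008·59+0.085·5.4) = 1.632
  r_corr = 1.166 + 1.632 = 2.798 μm/a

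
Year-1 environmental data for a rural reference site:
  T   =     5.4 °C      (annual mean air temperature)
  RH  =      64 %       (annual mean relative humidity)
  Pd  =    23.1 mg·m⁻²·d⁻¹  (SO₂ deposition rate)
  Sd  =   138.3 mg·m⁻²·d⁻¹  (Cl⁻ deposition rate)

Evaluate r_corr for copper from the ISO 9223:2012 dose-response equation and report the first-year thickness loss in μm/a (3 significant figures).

copper: temperature factor f = +0.126·(-4.6) = -0.5796
  SO₂ term: 0.0053·23.1^0.26·exp(0.059·64-0.5796) = 0.2931
  Cl⁻ term: 0.01025·138.3^0.27·exp(0.036·64+0.049·5.4) = 0.5061
  sum: 0.2931 + 0.5061 → r_corr = 0.7992 μm/a

r_corr = 0.799 μm/a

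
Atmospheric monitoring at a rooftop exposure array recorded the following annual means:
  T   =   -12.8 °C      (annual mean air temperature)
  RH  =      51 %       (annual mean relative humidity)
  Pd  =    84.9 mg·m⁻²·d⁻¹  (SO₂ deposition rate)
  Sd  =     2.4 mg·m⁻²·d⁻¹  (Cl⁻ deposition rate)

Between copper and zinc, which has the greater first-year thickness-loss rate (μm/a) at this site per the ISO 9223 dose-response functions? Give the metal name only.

copper: T≤10 °C ⇒ hinge +0.126·(-12.8−10) = -2.8728
  sulphur-dioxide contribution → 0.01927 μm/a
  chloride contribution → 0.04349 μm/a
  ⇒ r_corr(copper) = 0.06276 μm/a
zinc: T≤10 °C ⇒ hinge +0.038·(-12.8−10) = -0.8664
  sulphur-dioxide contribution → 0.3998 μm/a
  chloride contribution → 0.0146 μm/a
  total first-year rate 0.4144 μm/a
Ordering by μm/a: zinc (0.414) > copper (0.0628)

zinc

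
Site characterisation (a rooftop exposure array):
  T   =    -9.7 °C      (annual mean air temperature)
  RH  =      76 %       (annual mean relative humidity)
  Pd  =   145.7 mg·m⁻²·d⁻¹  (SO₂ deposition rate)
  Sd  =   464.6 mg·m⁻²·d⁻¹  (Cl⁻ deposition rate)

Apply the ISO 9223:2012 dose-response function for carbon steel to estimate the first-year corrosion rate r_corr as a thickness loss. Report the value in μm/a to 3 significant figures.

carbon steel: T≤10 °C ⇒ hinge +0.150·(-9.7−10) = -2.9550
  sulphur-dioxide contribution → 5.62 μm/a
  chloride contribution → 38.27 μm/a
  ⇒ r_corr(carbon steel) = 43.89 μm/a

r_corr = 43.9 μm/a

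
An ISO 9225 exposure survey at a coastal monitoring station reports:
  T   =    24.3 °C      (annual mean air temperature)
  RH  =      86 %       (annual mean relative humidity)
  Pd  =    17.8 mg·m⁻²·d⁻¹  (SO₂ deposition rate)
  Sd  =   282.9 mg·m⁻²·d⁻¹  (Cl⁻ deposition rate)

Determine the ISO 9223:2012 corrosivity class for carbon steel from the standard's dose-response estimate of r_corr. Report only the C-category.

C5

carbon steel: f(T) = -0.054·(T−10) [T>10 °C] = -0.7722
  SO₂ term: 1.77·17.8^0.52·exp(0.02·86-0.7722) = 20.41
  Cl⁻ term: 0.102·282.9^0.62·exp(0.033·86+0.04·24.3) = 152.5
  sum: 20.41 + 152.5 → r_corr = 172.9 μm/a
Category bounds: 80…200 μm/a bracket r_corr ⇒ C5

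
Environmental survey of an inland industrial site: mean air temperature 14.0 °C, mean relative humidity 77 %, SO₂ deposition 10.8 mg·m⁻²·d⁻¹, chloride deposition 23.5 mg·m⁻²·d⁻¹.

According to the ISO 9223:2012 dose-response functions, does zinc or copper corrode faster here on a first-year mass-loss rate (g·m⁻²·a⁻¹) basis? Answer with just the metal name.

zinc: temperature factor f = -0.071·(4.0) = -0.2840
  SO₂ term: 0.0129·10.8^0.44·exp(0.046·77-0.2840) = 0.9555
  Cl⁻ term: 0.0175·23.5^0.57·exp(0.008·77+0.085·14.0) = 0.644
  sum: 0.9555 + 0.644 → r_corr = 1.599 μm/a
  mass loss = 1.599 μm/a × 7.14 g/cm³ = 11.42 g·m⁻²·a⁻¹
copper: T>10 °C ⇒ hinge -0.080·(14.0−10) = -0.3200
  SO₂ term: 0.0053·10.8^0.26·exp(0.059·77-0.3200) = 0.6714
  Cl⁻ term: 0.01025·23.5^0.27·exp(0.036·77+0.049·14.0) = 0.7633
  sum: 0.6714 + 0.7633 → r_corr = 1.435 μm/a
  mass loss = 1.435 μm/a × 8.96 g/cm³ = 12.86 g·m⁻²·a⁻¹
Ordering by g·m⁻²·a⁻¹: copper (12.9) > zinc (11.4)

copper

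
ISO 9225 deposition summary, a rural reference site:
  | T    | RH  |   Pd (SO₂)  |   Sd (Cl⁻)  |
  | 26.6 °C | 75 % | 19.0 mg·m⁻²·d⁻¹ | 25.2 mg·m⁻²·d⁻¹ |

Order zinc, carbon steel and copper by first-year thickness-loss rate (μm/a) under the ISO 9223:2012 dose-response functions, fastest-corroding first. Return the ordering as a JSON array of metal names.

["carbon steel", "zinc", "copper"]

zinc: T>10 °C ⇒ hinge -0.071·(26.6−10) = -1.1786
  sulphur-dioxide contribution → 0.4568 μm/a
  chloride contribution → 1.925 μm/a
  total first-year rate 2.381 μm/a
carbon steel: f(T) = -0.054·(T−10) [T>10 °C] = -0.8964
  sulphur-dioxide contribution → 14.96 μm/a
  chloride contribution → 25.97 μm/a
  total first-year rate 40.93 μm/a
copper: temperature factor f = -0.080·(16.6) = -1.3280
  sulphur-dioxide contribution → 0.2522 μm/a
  chloride contribution → 1.342 μm/a
  ⇒ r_corr(copper) = 1.594 μm/a
Ordering by μm/a: carbon steel (40.9) > zinc (2.38) > copper (1.59)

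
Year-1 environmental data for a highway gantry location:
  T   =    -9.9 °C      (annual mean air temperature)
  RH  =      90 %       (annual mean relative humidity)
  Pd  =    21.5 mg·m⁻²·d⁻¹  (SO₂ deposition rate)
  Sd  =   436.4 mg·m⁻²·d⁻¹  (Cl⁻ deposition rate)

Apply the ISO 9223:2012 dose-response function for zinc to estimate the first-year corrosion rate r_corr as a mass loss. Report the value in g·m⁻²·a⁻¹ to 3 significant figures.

zinc: temperature factor f = +0.038·(-19.9) = -0.7562
  Pd branch = 0.0129·Pd^0.44·e^(0.046·RH+f) = 1.467 μm/a
  Cl⁻ term: 0.0175·436.4^0.57·exp(0.008·90+0.085·-9.9) = 0.4955
  sum: 1.467 + 0.4955 → r_corr = 1.962 μm/a
Convert to mass loss: 1.962 μm/a × 7.14 g/cm³ = 14.01 g·m⁻²·a⁻¹

r_corr = 14.0 g·m⁻²·a⁻¹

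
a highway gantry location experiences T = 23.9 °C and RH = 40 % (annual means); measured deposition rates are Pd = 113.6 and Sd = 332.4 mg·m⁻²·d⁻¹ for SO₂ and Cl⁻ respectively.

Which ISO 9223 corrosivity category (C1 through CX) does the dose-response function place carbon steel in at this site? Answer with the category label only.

C4

carbon steel: f(T) = -0.054·(T−10) [T>10 °C] = -0.7506
  SO₂ term: 1.77·113.6^0.52·exp(0.02·40-0.7506) = 21.79
  Sd branch = 0.102·Sd^0.62·e^(0.033·RH+0.04·T) = 36.35 μm/a
  r_corr = 21.79 + 36.35 = 58.14 μm/a
58.1 μm/a falls in (50, 80] for carbon steel → category C4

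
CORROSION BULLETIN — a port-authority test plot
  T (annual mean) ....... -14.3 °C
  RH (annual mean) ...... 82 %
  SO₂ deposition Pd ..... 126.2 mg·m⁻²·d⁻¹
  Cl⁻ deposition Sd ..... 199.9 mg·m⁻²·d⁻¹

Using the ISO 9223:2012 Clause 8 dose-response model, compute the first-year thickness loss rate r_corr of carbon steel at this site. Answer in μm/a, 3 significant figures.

carbon steel: T≤10 °C ⇒ hinge +0.150·(-14.3−10) = -3.6450
  Pd branch = 1.77·Pd^0.52·e^(0.02·RH+f) = 2.95 μm/a
  Cl⁻ term: 0.102·199.9^0.62·exp(0.033·82+0.04·-14.3) = 23.01
  r_corr = 2.95 + 23.01 = 25.96 μm/a

r_corr = 26.0 μm/a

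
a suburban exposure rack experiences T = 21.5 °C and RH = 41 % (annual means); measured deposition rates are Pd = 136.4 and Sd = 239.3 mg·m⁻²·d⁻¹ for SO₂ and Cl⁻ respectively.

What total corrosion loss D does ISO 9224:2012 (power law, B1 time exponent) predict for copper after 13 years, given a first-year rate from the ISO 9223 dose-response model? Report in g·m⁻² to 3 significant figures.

D(13) = 32.2 g·m⁻²

copper: T>10 °C ⇒ hinge -0.080·(21.5−10) = -0.9200
  Pd branch = 0.0053·Pd^0.26·e^(0.059·RH+f) = 0.08518 μm/a
  Cl⁻ term: 0.01025·239.3^0.27·exp(0.036·41+0.049·21.5) = 0.5644
  r_corr = 0.08518 + 0.5644 = 0.6496 μm/a
ISO 9224: D(t) = r_corr · t^b with b = 0.667 (copper, B1)
  D(13) = 0.6496 × 13^0.667 = 0.6496 × 5.534 = 3.594 μm
  Mass loss = 3.594 μm × 8.96 g/cm³ = 32.21 g·m⁻²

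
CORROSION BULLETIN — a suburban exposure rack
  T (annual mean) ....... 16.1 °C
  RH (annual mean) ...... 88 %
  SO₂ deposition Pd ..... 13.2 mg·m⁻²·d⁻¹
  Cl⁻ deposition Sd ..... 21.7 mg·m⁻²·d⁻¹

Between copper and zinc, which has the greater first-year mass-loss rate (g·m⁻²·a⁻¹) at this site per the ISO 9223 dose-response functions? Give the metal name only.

copper

copper: temperature factor f = -0.080·(6.1) = -0.4880
  Pd branch = 0.0053·Pd^0.26·e^(0.059·RH+f) = 1.144 μm/a
  Sd branch = 0.01025·Sd^0.27·e^(0.036·RH+0.049·T) = 1.23 μm/a
  r_corr = 1.144 + 1.23 = 2.375 μm/a
  mass loss = 2.375 μm/a × 8.96 g/cm³ = 21.28 g·m⁻²·a⁻¹
zinc: T>10 °C ⇒ hinge -0.071·(16.1−10) = -0.4331
  Pd branch = 0.0129·Pd^0.44·e^(0.046·RH+f) = 1.491 μm/a
  Cl⁻ term: 0.0175·21.7^0.57·exp(0.008·88+0.085·16.1) = 0.8033
  sum: 1.491 + 0.8033 → r_corr = 2.295 μm/a
  mass loss = 2.295 μm/a × 7.14 g/cm³ = 16.38 g·m⁻²·a⁻¹
Ordering by g·m⁻²·a⁻¹: copper (21.3) > zinc (16.4)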